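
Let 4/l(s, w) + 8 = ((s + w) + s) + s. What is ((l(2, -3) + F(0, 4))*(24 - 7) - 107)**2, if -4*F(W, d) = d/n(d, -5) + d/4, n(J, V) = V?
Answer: 5900041/400 ≈ 14750.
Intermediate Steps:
F(W, d) = -d/80 (F(W, d) = -(d/(-5) + d/4)/4 = -(d*(-1/5) + d*(1/4))/4 = -(-d/5 + d/4)/4 = -d/80)
l(s, w) = 4/(-8 + w + 3*s) (l(s, w) = 4/(-8 + (((s + w) + s) + s)) = 4/(-8 + ((w + 2*s) + s)) = 4/(-8 + (w + 3*s)) = 4/(-8 + w + 3*s))
((l(2, -3) + F(0, 4))*(24 - 7) - 107)**2 = ((4/(-8 - 3 + 3*2) - 1/80*4)*(24 - 7) - 107)**2 = ((4/(-8 - 3 + 6) - 1/20)*17 - 107)**2 = ((4/(-5) - 1/20)*17 - 107)**2 = ((4*(-1/5) - 1/20)*17 - 107)**2 = ((-4/5 - 1/20)*17 - 107)**2 = (-17/20*17 - 107)**2 = (-289/20 - 107)**2 = (-2429/20)**2 = 5900041/400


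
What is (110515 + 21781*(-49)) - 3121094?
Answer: -4077848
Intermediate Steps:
(110515 + 21781*(-49)) - 3121094 = (110515 - 1067269) - 3121094 = -956754 - 3121094 = -4077848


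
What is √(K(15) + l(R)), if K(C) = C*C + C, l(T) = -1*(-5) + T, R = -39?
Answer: √206 ≈ 14.353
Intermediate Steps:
l(T) = 5 + T
K(C) = C + C² (K(C) = C² + C = C + C²)
√(K(15) + l(R)) = √(15*(1 + 15) + (5 - 39)) = √(15*16 - 34) = √(240 - 34) = √206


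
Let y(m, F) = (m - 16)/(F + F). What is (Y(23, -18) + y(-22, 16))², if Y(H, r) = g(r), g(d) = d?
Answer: 94249/256 ≈ 368.16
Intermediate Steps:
y(m, F) = (-16 + m)/(2*F) (y(m, F) = (-16 + m)/((2*F)) = (-16 + m)*(1/(2*F)) = (-16 + m)/(2*F))
Y(H, r) = r
(Y(23, -18) + y(-22, 16))² = (-18 + (½)*(-16 - 22)/16)² = (-18 + (½)*(1/16)*(-38))² = (-18 - 19/16)² = (-307/16)² = 94249/256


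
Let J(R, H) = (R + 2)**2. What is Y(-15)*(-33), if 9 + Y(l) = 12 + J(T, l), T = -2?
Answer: -99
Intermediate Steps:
J(R, H) = (2 + R)**2
Y(l) = 3 (Y(l) = -9 + (12 + (2 - 2)**2) = -9 + (12 + 0**2) = -9 + (12 + 0) = -9 + 12 = 3)
Y(-15)*(-33) = 3*(-33) = -99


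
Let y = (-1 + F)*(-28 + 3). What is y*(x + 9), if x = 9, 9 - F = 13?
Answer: 2250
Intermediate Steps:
F = -4 (F = 9 - 1*13 = 9 - 13 = -4)
y = 125 (y = (-1 - 4)*(-28 + 3) = -5*(-25) = 125)
y*(x + 9) = 125*(9 + 9) = 125*18 = 2250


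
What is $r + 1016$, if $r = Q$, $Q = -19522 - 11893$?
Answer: $-30399$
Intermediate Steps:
$Q = -31415$
$r = -31415$
$r + 1016 = -31415 + 1016 = -30399$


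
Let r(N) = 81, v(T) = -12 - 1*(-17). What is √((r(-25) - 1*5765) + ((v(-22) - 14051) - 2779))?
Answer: 3*I*√2501 ≈ 150.03*I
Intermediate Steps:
v(T) = 5 (v(T) = -12 + 17 = 5)
√((r(-25) - 1*5765) + ((v(-22) - 14051) - 2779)) = √((81 - 1*5765) + ((5 - 14051) - 2779)) = √((81 - 5765) + (-14046 - 2779)) = √(-5684 - 16825) = √(-22509) = 3*I*√2501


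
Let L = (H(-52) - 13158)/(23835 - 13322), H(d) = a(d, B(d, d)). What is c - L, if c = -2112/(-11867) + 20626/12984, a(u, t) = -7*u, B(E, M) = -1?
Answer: 2416428704491/809927449332 ≈ 2.9835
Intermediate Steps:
H(d) = -7*d
c = 136095475/77040564 (c = -2112*(-1/11867) + 20626*(1/12984) = 2112/11867 + 10313/6492 = 136095475/77040564 ≈ 1.7665)
L = -12794/10513 (L = (-7*(-52) - 13158)/(23835 - 13322) = (364 - 13158)/10513 = -12794*1/10513 = -12794/10513 ≈ -1.2170)
c - L = 136095475/77040564 - 1*(-12794/10513) = 136095475/77040564 + 12794/10513 = 2416428704491/809927449332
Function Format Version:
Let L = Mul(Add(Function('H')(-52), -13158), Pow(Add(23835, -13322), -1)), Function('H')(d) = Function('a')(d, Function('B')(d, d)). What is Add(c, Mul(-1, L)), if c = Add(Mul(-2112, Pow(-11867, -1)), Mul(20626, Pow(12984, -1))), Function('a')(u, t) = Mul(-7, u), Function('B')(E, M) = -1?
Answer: Rational(2416428704491, 809927449332) ≈ 2.9835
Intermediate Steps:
Function('H')(d) = Mul(-7, d)
c = Rational(136095475, 77040564) (c = Add(Mul(-2112, Rational(-1, 11867)), Mul(20626, Rational(1, 12984))) = Add(Rational(2112, 11867), Rational(10313, 6492)) = Rational(136095475, 77040564) ≈ 1.7665)
L = Rational(-12794, 10513) (L = Mul(Add(Mul(-7, -52), -13158), Pow(Add(23835, -13322), -1)) = Mul(Add(364, -13158), Pow(10513, -1)) = Mul(-12794, Rational(1, 10513)) = Rational(-12794, 10513) ≈ -1.2170)
Add(c, Mul(-1, L)) = Add(Rational(136095475, 77040564), Mul(-1, Rational(-12794, 10513))) = Add(Rational(136095475, 77040564), Rational(12794, 10513)) = Rational(2416428704491, 809927449332)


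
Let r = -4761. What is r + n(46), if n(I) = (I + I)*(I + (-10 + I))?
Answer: 2783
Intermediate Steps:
n(I) = 2*I*(-10 + 2*I) (n(I) = (2*I)*(-10 + 2*I) = 2*I*(-10 + 2*I))
r + n(46) = -4761 + 4*46*(-5 + 46) = -4761 + 4*46*41 = -4761 + 7544 = 2783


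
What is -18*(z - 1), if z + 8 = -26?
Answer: 630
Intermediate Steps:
z = -34 (z = -8 - 26 = -34)
-18*(z - 1) = -18*(-34 - 1) = -18*(-35) = 630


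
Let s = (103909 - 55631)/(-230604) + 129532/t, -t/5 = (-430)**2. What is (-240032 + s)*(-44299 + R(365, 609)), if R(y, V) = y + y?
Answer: 92898751657484584443/8883058250 ≈ 1.0458e+10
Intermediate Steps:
R(y, V) = 2*y
t = -924500 (t = -5*(-430)**2 = -5*184900 = -924500)
s = -9312951041/26649174750 (s = (103909 - 55631)/(-230604) + 129532/(-924500) = 48278*(-1/230604) + 129532*(-1/924500) = -24139/115302 - 32383/231125 = -9312951041/26649174750 ≈ -0.34946)
(-240032 + s)*(-44299 + R(365, 609)) = (-240032 - 9312951041/26649174750)*(-44299 + 2*365) = -6396664026543041*(-44299 + 730)/26649174750 = -6396664026543041/26649174750*(-43569) = 92898751657484584443/8883058250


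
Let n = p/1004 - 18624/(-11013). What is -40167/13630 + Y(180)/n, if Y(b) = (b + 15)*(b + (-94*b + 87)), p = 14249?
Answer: -4182950251318983/20459297870 ≈ -2.0445e+5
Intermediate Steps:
Y(b) = (15 + b)*(87 - 93*b) (Y(b) = (15 + b)*(b + (87 - 94*b)) = (15 + b)*(87 - 93*b))
n = 58540911/3685684 (n = 14249/1004 - 18624/(-11013) = 14249*(1/1004) - 18624*(-1/11013) = 14249/1004 + 6208/3671 = 58540911/3685684 ≈ 15.883)
-40167/13630 + Y(180)/n = -40167/13630 + (1305 - 1308*180 - 93*180²)/(58540911/3685684) = -40167*1/13630 + (1305 - 235440 - 93*32400)*(3685684/58540911) = -40167/13630 + (1305 - 235440 - 3013200)*(3685684/58540911) = -40167/13630 - 3247335*3685684/58540911 = -40167/13630 - 306888478260/1501049 = -4182950251318983/20459297870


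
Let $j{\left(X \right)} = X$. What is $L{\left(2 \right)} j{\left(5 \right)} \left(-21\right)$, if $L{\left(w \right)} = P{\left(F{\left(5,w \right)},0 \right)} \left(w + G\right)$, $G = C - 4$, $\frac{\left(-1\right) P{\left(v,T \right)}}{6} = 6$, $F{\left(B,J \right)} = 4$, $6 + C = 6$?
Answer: $-7560$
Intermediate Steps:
$C = 0$ ($C = -6 + 6 = 0$)
$P{\left(v,T \right)} = -36$ ($P{\left(v,T \right)} = \left(-6\right) 6 = -36$)
$G = -4$ ($G = 0 - 4 = -4$)
$L{\left(w \right)} = 144 - 36 w$ ($L{\left(w \right)} = - 36 \left(w - 4\right) = - 36 \left(-4 + w\right) = 144 - 36 w$)
$L{\left(2 \right)} j{\left(5 \right)} \left(-21\right) = \left(144 - 72\right) 5 \left(-21\right) = 72 \cdot 5 \left(-21\right) = 360 \left(-21\right) = -7560$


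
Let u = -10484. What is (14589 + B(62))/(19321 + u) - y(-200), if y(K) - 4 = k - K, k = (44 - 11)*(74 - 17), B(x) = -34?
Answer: -18410590/8837 ≈ -2083.4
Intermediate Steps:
k = 1881 (k = 33*57 = 1881)
y(K) = 1885 - K (y(K) = 4 + (1881 - K) = 1885 - K)
(14589 + B(62))/(19321 + u) - y(-200) = (14589 - 34)/(19321 - 10484) - (1885 - 1*(-200)) = 14555/8837 - (1885 + 200) = 14555*(1/8837) - 1*2085 = 14555/8837 - 2085 = -18410590/8837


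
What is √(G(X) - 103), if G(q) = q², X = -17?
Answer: √186 ≈ 13.638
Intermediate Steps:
√(G(X) - 103) = √((-17)² - 103) = √(289 - 103) = √186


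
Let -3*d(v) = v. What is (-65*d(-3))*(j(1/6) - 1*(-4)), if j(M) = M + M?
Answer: -845/3 ≈ -281.67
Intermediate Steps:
d(v) = -v/3
j(M) = 2*M
(-65*d(-3))*(j(1/6) - 1*(-4)) = (-(-65)*(-3)/3)*(2/6 - 1*(-4)) = (-65*1)*(2*(⅙) + 4) = -65*(⅓ + 4) = -65*13/3 = -845/3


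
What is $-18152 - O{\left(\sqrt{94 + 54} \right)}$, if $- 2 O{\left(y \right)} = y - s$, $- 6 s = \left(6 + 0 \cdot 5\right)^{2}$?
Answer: $-18149 + \sqrt{37} \approx -18143.0$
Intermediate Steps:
$s = -6$ ($s = - \frac{\left(6 + 0 \cdot 5\right)^{2}}{6} = - \frac{\left(6 + 0\right)^{2}}{6} = - \frac{6^{2}}{6} = \left(- \frac{1}{6}\right) 36 = -6$)
$O{\left(y \right)} = -3 - \frac{y}{2}$ ($O{\left(y \right)} = - \frac{y - -6}{2} = - \frac{y + 6}{2} = - \frac{6 + y}{2} = -3 - \frac{y}{2}$)
$-18152 - O{\left(\sqrt{94 + 54} \right)} = -18152 - \left(-3 - \frac{\sqrt{94 + 54}}{2}\right) = -18152 - \left(-3 - \frac{\sqrt{148}}{2}\right) = -18152 - \left(-3 - \frac{2 \sqrt{37}}{2}\right) = -18152 - \left(-3 - \sqrt{37}\right) = -18152 + \left(3 + \sqrt{37}\right) = -18149 + \sqrt{37}$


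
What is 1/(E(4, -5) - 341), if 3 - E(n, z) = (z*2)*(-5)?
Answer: -1/388 ≈ -0.0025773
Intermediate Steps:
E(n, z) = 3 + 10*z (E(n, z) = 3 - z*2*(-5) = 3 - 2*z*(-5) = 3 - (-10)*z = 3 + 10*z)
1/(E(4, -5) - 341) = 1/((3 + 10*(-5)) - 341) = 1/((3 - 50) - 341) = 1/(-47 - 341) = 1/(-388) = -1/388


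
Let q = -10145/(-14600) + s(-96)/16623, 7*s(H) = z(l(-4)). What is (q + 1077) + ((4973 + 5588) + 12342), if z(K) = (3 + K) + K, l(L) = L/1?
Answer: 8148019479469/339774120 ≈ 23981.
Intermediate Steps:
l(L) = L (l(L) = L*1 = L)
z(K) = 3 + 2*K
s(H) = -5/7 (s(H) = (3 + 2*(-4))/7 = (3 - 8)/7 = (⅐)*(-5) = -5/7)
q = 236081869/339774120 (q = -10145/(-14600) - 5/7/16623 = -10145*(-1/14600) - 5/7*1/16623 = 2029/2920 - 5/116361 = 236081869/339774120 ≈ 0.69482)
(q + 1077) + ((4973 + 5588) + 12342) = (236081869/339774120 + 1077) + ((4973 + 5588) + 12342) = 366172809109/339774120 + (10561 + 12342) = 366172809109/339774120 + 22903 = 8148019479469/339774120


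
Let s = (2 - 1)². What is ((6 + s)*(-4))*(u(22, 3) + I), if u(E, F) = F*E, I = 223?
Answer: -8092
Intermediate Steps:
u(E, F) = E*F
s = 1 (s = 1² = 1)
((6 + s)*(-4))*(u(22, 3) + I) = ((6 + 1)*(-4))*(22*3 + 223) = (7*(-4))*(66 + 223) = -28*289 = -8092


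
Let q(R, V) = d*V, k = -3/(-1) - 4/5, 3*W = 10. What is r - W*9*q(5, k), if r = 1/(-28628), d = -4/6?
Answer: 1259631/28628 ≈ 44.000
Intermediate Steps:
W = 10/3 (W = (1/3)*10 = 10/3 ≈ 3.3333)
d = -2/3 (d = -4*1/6 = -2/3 ≈ -0.66667)
k = 11/5 (k = -3*(-1) - 4*1/5 = 3 - 4/5 = 11/5 ≈ 2.2000)
q(R, V) = -2*V/3
r = -1/28628 ≈ -3.4931e-5
r - W*9*q(5, k) = -1/28628 - (10/3)*9*(-2/3*11/5) = -1/28628 - 30*(-22)/15 = -1/28628 - 1*(-44) = -1/28628 + 44 = 1259631/28628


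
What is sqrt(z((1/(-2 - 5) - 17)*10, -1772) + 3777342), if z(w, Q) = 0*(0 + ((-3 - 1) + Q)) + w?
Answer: 11*sqrt(1529598)/7 ≈ 1943.5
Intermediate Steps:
z(w, Q) = w (z(w, Q) = 0*(0 + (-4 + Q)) + w = 0*(-4 + Q) + w = 0 + w = w)
sqrt(z((1/(-2 - 5) - 17)*10, -1772) + 3777342) = sqrt((1/(-2 - 5) - 17)*10 + 3777342) = sqrt((1/(-7) - 17)*10 + 3777342) = sqrt((-1/7 - 17)*10 + 3777342) = sqrt(-120/7*10 + 3777342) = sqrt(-1200/7 + 3777342) = sqrt(26440194/7) = 11*sqrt(1529598)/7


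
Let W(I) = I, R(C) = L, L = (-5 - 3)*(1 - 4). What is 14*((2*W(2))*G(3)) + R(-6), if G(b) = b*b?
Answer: 528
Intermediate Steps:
G(b) = b**2
L = 24 (L = -8*(-3) = 24)
R(C) = 24
14*((2*W(2))*G(3)) + R(-6) = 14*((2*2)*3**2) + 24 = 14*(4*9) + 24 = 14*36 + 24 = 504 + 24 = 528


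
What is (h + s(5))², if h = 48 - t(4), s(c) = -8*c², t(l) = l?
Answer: 24336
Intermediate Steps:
h = 44 (h = 48 - 1*4 = 48 - 4 = 44)
(h + s(5))² = (44 - 8*5²)² = (44 - 8*25)² = (44 - 200)² = (-156)² = 24336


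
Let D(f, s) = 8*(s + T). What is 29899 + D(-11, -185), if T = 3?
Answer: 28443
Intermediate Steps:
D(f, s) = 24 + 8*s (D(f, s) = 8*(s + 3) = 8*(3 + s) = 24 + 8*s)
29899 + D(-11, -185) = 29899 + (24 + 8*(-185)) = 29899 + (24 - 1480) = 29899 - 1456 = 28443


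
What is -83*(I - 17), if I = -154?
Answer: 14193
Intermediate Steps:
-83*(I - 17) = -83*(-154 - 17) = -83*(-171) = 14193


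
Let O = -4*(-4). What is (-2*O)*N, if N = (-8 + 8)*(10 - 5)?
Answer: 0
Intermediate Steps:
O = 16
N = 0 (N = 0*5 = 0)
(-2*O)*N = -2*16*0 = -32*0 = 0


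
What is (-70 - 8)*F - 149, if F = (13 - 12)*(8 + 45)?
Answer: -4283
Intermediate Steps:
F = 53 (F = 1*53 = 53)
(-70 - 8)*F - 149 = (-70 - 8)*53 - 149 = -78*53 - 149 = -4134 - 149 = -4283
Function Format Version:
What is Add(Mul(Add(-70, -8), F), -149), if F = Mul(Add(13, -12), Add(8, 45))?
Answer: -4283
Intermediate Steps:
F = 53 (F = Mul(1, 53) = 53)
Add(Mul(Add(-70, -8), F), -149) = Add(Mul(Add(-70, -8), 53), -149) = Add(Mul(-78, 53), -149) = Add(-4134, -149) = -4283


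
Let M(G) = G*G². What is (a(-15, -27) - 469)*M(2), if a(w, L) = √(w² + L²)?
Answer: -3752 + 24*√106 ≈ -3504.9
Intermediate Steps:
M(G) = G³
a(w, L) = √(L² + w²)
(a(-15, -27) - 469)*M(2) = (√((-27)² + (-15)²) - 469)*2³ = (√(729 + 225) - 469)*8 = (√954 - 469)*8 = (3*√106 - 469)*8 = (-469 + 3*√106)*8 = -3752 + 24*√106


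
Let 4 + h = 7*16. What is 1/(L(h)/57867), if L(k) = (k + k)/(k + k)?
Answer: 57867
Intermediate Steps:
h = 108 (h = -4 + 7*16 = -4 + 112 = 108)
L(k) = 1 (L(k) = (2*k)/((2*k)) = (2*k)*(1/(2*k)) = 1)
1/(L(h)/57867) = 1/(1/57867) = 57867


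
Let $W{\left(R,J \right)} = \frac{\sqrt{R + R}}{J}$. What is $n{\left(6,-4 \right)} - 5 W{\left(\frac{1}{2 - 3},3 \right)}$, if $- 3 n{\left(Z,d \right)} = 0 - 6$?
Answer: $2 - \frac{5 i \sqrt{2}}{3} \approx 2.0 - 2.357 i$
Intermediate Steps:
$n{\left(Z,d \right)} = 2$ ($n{\left(Z,d \right)} = - \frac{0 - 6}{3} = \left(- \frac{1}{3}\right) \left(-6\right) = 2$)
$W{\left(R,J \right)} = \frac{\sqrt{2} \sqrt{R}}{J}$ ($W{\left(R,J \right)} = \frac{\sqrt{2 R}}{J} = \frac{\sqrt{2} \sqrt{R}}{J}$)
$n{\left(6,-4 \right)} - 5 W{\left(\frac{1}{2 - 3},3 \right)} = 2 - 5 \frac{\sqrt{2} \sqrt{\frac{1}{2 - 3}}}{3} = 2 - 5 \sqrt{2} \cdot \frac{1}{3} \sqrt{\frac{1}{-1}} = 2 - 5 \sqrt{2} \cdot \frac{1}{3} \sqrt{-1} = 2 - 5 \sqrt{2} \cdot \frac{1}{3} i = 2 - 5 \frac{i \sqrt{2}}{3} = 2 - \frac{5 i \sqrt{2}}{3}$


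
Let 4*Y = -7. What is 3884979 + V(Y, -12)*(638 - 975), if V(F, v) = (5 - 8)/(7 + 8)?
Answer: 19425232/5 ≈ 3.8850e+6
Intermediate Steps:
Y = -7/4 (Y = (¼)*(-7) = -7/4 ≈ -1.7500)
V(F, v) = -⅕ (V(F, v) = -3/15 = -3*1/15 = -⅕)
3884979 + V(Y, -12)*(638 - 975) = 3884979 - (638 - 975)/5 = 3884979 - ⅕*(-337) = 3884979 + 337/5 = 19425232/5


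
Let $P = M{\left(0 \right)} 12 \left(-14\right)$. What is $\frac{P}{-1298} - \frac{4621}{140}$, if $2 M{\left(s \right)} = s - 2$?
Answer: $- \frac{3010789}{90860} \approx -33.137$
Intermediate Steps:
$M{\left(s \right)} = -1 + \frac{s}{2}$ ($M{\left(s \right)} = \frac{s - 2}{2} = \frac{-2 + s}{2} = -1 + \frac{s}{2}$)
$P = 168$ ($P = \left(-1 + \frac{1}{2} \cdot 0\right) 12 \left(-14\right) = \left(-1 + 0\right) 12 \left(-14\right) = \left(-1\right) 12 \left(-14\right) = \left(-12\right) \left(-14\right) = 168$)
$\frac{P}{-1298} - \frac{4621}{140} = \frac{168}{-1298} - \frac{4621}{140} = 168 \left(- \frac{1}{1298}\right) - \frac{4621}{140} = - \frac{84}{649} - \frac{4621}{140} = - \frac{3010789}{90860}$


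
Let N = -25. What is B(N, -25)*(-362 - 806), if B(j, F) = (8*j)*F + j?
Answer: -5810800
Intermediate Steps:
B(j, F) = j + 8*F*j (B(j, F) = 8*F*j + j = j + 8*F*j)
B(N, -25)*(-362 - 806) = (-25*(1 + 8*(-25)))*(-362 - 806) = -25*(1 - 200)*(-1168) = -25*(-199)*(-1168) = 4975*(-1168) = -5810800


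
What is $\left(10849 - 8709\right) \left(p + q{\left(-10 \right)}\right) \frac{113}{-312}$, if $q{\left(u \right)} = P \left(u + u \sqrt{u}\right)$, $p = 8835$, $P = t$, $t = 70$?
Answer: $- \frac{491801425}{78} + \frac{21159250 i \sqrt{10}}{39} \approx -6.3051 \cdot 10^{6} + 1.7157 \cdot 10^{6} i$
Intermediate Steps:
$P = 70$
$q{\left(u \right)} = 70 u + 70 u^{\frac{3}{2}}$ ($q{\left(u \right)} = 70 \left(u + u \sqrt{u}\right) = 70 \left(u + u^{\frac{3}{2}}\right) = 70 u + 70 u^{\frac{3}{2}}$)
$\left(10849 - 8709\right) \left(p + q{\left(-10 \right)}\right) \frac{113}{-312} = \left(10849 - 8709\right) \left(8835 + \left(70 \left(-10\right) + 70 \left(-10\right)^{\frac{3}{2}}\right)\right) \frac{113}{-312} = 2140 \left(8835 - \left(700 - 70 \left(- 10 i \sqrt{10}\right)\right)\right) 113 \left(- \frac{1}{312}\right) = 2140 \left(8835 - \left(700 + 700 i \sqrt{10}\right)\right) \left(- \frac{113}{312}\right) = 2140 \left(8135 - 700 i \sqrt{10}\right) \left(- \frac{113}{312}\right) = \left(17408900 - 1498000 i \sqrt{10}\right) \left(- \frac{113}{312}\right) = - \frac{491801425}{78} + \frac{21159250 i \sqrt{10}}{39}$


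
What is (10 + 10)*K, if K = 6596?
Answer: 131920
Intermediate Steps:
(10 + 10)*K = (10 + 10)*6596 = 20*6596 = 131920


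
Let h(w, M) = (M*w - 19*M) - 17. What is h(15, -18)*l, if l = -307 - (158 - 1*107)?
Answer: -19690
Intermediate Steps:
h(w, M) = -17 - 19*M + M*w (h(w, M) = (-19*M + M*w) - 17 = -17 - 19*M + M*w)
l = -358 (l = -307 - (158 - 107) = -307 - 1*51 = -307 - 51 = -358)
h(15, -18)*l = (-17 - 19*(-18) - 18*15)*(-358) = (-17 + 342 - 270)*(-358) = 55*(-358) = -19690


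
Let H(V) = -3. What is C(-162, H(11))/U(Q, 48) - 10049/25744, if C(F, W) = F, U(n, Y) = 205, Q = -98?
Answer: -6230573/5277520 ≈ -1.1806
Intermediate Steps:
C(-162, H(11))/U(Q, 48) - 10049/25744 = -162/205 - 10049/25744 = -6230573/5277520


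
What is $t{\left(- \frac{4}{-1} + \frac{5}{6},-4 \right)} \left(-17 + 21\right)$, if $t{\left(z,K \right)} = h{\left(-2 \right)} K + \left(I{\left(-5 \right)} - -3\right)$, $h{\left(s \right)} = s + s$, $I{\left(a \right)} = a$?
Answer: $56$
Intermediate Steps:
$h{\left(s \right)} = 2 s$
$t{\left(z,K \right)} = -2 - 4 K$ ($t{\left(z,K \right)} = 2 \left(-2\right) K - 2 = - 4 K + \left(-5 + 3\right) = - 4 K - 2 = -2 - 4 K$)
$t{\left(- \frac{4}{-1} + \frac{5}{6},-4 \right)} \left(-17 + 21\right) = \left(-2 - -16\right) \left(-17 + 21\right) = \left(-2 + 16\right) 4 = 14 \cdot 4 = 56$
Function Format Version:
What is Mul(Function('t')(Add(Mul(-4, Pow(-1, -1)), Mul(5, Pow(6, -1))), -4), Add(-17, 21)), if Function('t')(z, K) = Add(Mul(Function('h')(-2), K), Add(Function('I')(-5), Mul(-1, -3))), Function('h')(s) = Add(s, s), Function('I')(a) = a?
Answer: 56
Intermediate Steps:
Function('h')(s) = Mul(2, s)
Function('t')(z, K) = Add(-2, Mul(-4, K)) (Function('t')(z, K) = Add(Mul(Mul(2, -2), K), Add(-5, Mul(-1, -3))) = Add(Mul(-4, K), Add(-5, 3)) = Add(Mul(-4, K), -2) = Add(-2, Mul(-4, K)))
Mul(Function('t')(Add(Mul(-4, Pow(-1, -1)), Mul(5, Pow(6, -1))), -4), Add(-17, 21)) = Mul(Add(-2, Mul(-4, -4)), Add(-17, 21)) = Mul(Add(-2, 16), 4) = Mul(14, 4) = 56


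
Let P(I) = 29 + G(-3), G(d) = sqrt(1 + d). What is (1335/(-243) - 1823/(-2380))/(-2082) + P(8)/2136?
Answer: 283052089/17860874220 + I*sqrt(2)/2136 ≈ 0.015848 + 0.00066208*I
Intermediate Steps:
P(I) = 29 + I*sqrt(2) (P(I) = 29 + sqrt(1 - 3) = 29 + sqrt(-2) = 29 + I*sqrt(2))
(1335/(-243) - 1823/(-2380))/(-2082) + P(8)/2136 = (1335/(-243) - 1823/(-2380))/(-2082) + (29 + I*sqrt(2))/2136 = (1335*(-1/243) - 1823*(-1/2380))*(-1/2082) + (29 + I*sqrt(2))*(1/2136) = (-445/81 + 1823/2380)*(-1/2082) + (29/2136 + I*sqrt(2)/2136) = -911437/192780*(-1/2082) + (29/2136 + I*sqrt(2)/2136) = 911437/401367960 + (29/2136 + I*sqrt(2)/2136) = 283052089/17860874220 + I*sqrt(2)/2136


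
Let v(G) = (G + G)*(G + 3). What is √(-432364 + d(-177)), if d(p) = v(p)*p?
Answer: 2*I*√2833714 ≈ 3366.7*I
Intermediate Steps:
v(G) = 2*G*(3 + G) (v(G) = (2*G)*(3 + G) = 2*G*(3 + G))
d(p) = 2*p²*(3 + p) (d(p) = (2*p*(3 + p))*p = 2*p²*(3 + p))
√(-432364 + d(-177)) = √(-432364 + 2*(-177)²*(3 - 177)) = √(-432364 + 2*31329*(-174)) = √(-432364 - 10902492) = √(-11334856) = 2*I*√2833714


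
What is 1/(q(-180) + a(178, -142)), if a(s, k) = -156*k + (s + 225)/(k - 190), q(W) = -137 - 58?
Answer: 332/7289321 ≈ 4.5546e-5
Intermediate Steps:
q(W) = -195
a(s, k) = -156*k + (225 + s)/(-190 + k)
1/(q(-180) + a(178, -142)) = 1/(-195 + (225 + 178 - 156*(-142)² + 29640*(-142))/(-190 - 142)) = 1/(-195 + (225 + 178 - 156*20164 - 4208880)/(-332)) = 1/(-195 - (225 + 178 - 3145584 - 4208880)/332) = 1/(-195 - 1/332*(-7354061)) = 1/(-195 + 7354061/332) = 1/(7289321/332) = 332/7289321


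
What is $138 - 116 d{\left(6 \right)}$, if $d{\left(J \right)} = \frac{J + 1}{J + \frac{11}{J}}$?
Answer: $\frac{1614}{47} \approx 34.34$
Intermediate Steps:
$d{\left(J \right)} = \frac{1 + J}{J + \frac{11}{J}}$
$138 - 116 d{\left(6 \right)} = 138 - 116 \frac{6 \left(1 + 6\right)}{11 + 6^{2}} = 138 - 116 \cdot 6 \frac{1}{11 + 36} \cdot 7 = 138 - 116 \cdot 6 \cdot \frac{1}{47} \cdot 7 = 138 - \frac{4872}{47} = \frac{1614}{47}$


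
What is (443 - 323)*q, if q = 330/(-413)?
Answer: -39600/413 ≈ -95.884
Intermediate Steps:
q = -330/413 (q = 330*(-1/413) = -330/413 ≈ -0.79903)
(443 - 323)*q = (443 - 323)*(-330/413) = 120*(-330/413) = -39600/413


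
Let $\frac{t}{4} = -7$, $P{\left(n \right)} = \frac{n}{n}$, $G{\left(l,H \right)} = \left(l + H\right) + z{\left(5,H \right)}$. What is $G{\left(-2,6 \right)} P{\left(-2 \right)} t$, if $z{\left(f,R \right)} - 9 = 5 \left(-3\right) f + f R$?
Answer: $896$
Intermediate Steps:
$z{\left(f,R \right)} = 9 - 15 f + R f$ ($z{\left(f,R \right)} = 9 + \left(5 \left(-3\right) f + f R\right) = 9 + \left(- 15 f + R f\right) = 9 - 15 f + R f$)
$G{\left(l,H \right)} = -66 + l + 6 H$ ($G{\left(l,H \right)} = \left(l + H\right) + \left(9 - 75 + H 5\right) = \left(H + l\right) + \left(9 - 75 + 5 H\right) = \left(H + l\right) + \left(-66 + 5 H\right) = -66 + l + 6 H$)
$P{\left(n \right)} = 1$
$t = -28$ ($t = 4 \left(-7\right) = -28$)
$G{\left(-2,6 \right)} P{\left(-2 \right)} t = \left(-66 - 2 + 6 \cdot 6\right) 1 \left(-28\right) = \left(-66 - 2 + 36\right) 1 \left(-28\right) = \left(-32\right) 1 \left(-28\right) = \left(-32\right) \left(-28\right) = 896$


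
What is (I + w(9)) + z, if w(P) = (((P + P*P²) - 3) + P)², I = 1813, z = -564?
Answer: 554785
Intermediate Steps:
w(P) = (-3 + P³ + 2*P)² (w(P) = (((P + P³) - 3) + P)² = ((-3 + P + P³) + P)² = (-3 + P³ + 2*P)²)
(I + w(9)) + z = (1813 + (-3 + 9³ + 2*9)²) - 564 = (1813 + (-3 + 729 + 18)²) - 564 = (1813 + 744²) - 564 = (1813 + 553536) - 564 = 555349 - 564 = 554785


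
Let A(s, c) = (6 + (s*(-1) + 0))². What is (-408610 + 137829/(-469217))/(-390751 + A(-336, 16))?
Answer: 191726896199/128465514779 ≈ 1.4924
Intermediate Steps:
A(s, c) = (6 - s)² (A(s, c) = (6 + (-s + 0))² = (6 - s)²)
(-408610 + 137829/(-469217))/(-390751 + A(-336, 16)) = (-408610 + 137829/(-469217))/(-390751 + (-6 - 336)²) = (-408610 + 137829*(-1/469217))/(-390751 + (-342)²) = (-408610 - 137829/469217)/(-390751 + 116964) = -191726896199/469217/(-273787) = -191726896199/469217*(-1/273787) = 191726896199/128465514779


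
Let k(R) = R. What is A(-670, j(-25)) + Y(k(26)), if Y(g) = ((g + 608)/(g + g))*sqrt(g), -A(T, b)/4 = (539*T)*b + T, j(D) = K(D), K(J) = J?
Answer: -36110320 + 317*sqrt(26)/26 ≈ -3.6110e+7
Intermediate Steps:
j(D) = D
A(T, b) = -4*T - 2156*T*b (A(T, b) = -4*((539*T)*b + T) = -4*(539*T*b + T) = -4*(T + 539*T*b) = -4*T - 2156*T*b)
Y(g) = (608 + g)/(2*sqrt(g)) (Y(g) = ((608 + g)/((2*g)))*sqrt(g) = ((608 + g)*(1/(2*g)))*sqrt(g) = ((608 + g)/(2*g))*sqrt(g) = (608 + g)/(2*sqrt(g)))
A(-670, j(-25)) + Y(k(26)) = -4*(-670)*(1 + 539*(-25)) + (608 + 26)/(2*sqrt(26)) = -4*(-670)*(1 - 13475) + (1/2)*(sqrt(26)/26)*634 = -4*(-670)*(-13474) + 317*sqrt(26)/26 = -36110320 + 317*sqrt(26)/26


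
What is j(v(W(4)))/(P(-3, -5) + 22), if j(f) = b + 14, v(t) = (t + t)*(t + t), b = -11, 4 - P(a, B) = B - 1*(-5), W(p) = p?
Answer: 3/26 ≈ 0.11538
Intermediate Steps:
P(a, B) = -1 - B (P(a, B) = 4 - (B - 1*(-5)) = 4 - (B + 5) = 4 - (5 + B) = 4 + (-5 - B) = -1 - B)
v(t) = 4*t² (v(t) = (2*t)*(2*t) = 4*t²)
j(f) = 3 (j(f) = -11 + 14 = 3)
j(v(W(4)))/(P(-3, -5) + 22) = 3/((-1 - 1*(-5)) + 22) = 3/((-1 + 5) + 22) = 3/(4 + 22) = 3/26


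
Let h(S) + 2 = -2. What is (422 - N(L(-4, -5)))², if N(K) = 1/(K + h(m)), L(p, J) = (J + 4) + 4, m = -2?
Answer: 178929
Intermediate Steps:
h(S) = -4 (h(S) = -2 - 2 = -4)
L(p, J) = 8 + J (L(p, J) = (4 + J) + 4 = 8 + J)
N(K) = 1/(-4 + K) (N(K) = 1/(K - 4) = 1/(-4 + K))
(422 - N(L(-4, -5)))² = (422 - 1/(-4 + (8 - 5)))² = (422 - 1/(-4 + 3))² = (422 - 1/(-1))² = (422 - 1*(-1))² = (422 + 1)² = 423² = 178929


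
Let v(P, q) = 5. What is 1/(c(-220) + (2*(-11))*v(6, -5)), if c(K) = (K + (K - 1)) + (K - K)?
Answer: -1/551 ≈ -0.0018149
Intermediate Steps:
c(K) = -1 + 2*K (c(K) = (K + (-1 + K)) + 0 = (-1 + 2*K) + 0 = -1 + 2*K)
1/(c(-220) + (2*(-11))*v(6, -5)) = 1/((-1 + 2*(-220)) + (2*(-11))*5) = 1/((-1 - 440) - 22*5) = 1/(-441 - 110) = 1/(-551) = -1/551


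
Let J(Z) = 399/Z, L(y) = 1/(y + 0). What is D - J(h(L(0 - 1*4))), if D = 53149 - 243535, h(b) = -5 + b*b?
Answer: -15034110/79 ≈ -1.9031e+5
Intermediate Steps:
L(y) = 1/y
h(b) = -5 + b**2
D = -190386
D - J(h(L(0 - 1*4))) = -190386 - 399/(-5 + (1/(0 - 1*4))**2) = -190386 - 399/(-5 + (1/(0 - 4))**2) = -190386 - 399/(-5 + (1/(-4))**2) = -190386 - 399/(-5 + (-1/4)**2) = -190386 - 399/(-5 + 1/16) = -190386 - 399/(-79/16) = -190386 - 399*(-16)/79 = -190386 - 1*(-6384/79) = -190386 + 6384/79 = -15034110/79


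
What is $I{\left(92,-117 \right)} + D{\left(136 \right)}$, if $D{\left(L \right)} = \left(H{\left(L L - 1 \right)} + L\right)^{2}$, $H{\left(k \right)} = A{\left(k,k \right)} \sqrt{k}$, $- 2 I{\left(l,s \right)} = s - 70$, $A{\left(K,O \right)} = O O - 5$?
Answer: $\frac{4328143597802138833179}{2} + 279125056320 \sqrt{2055} \approx 2.1641 \cdot 10^{21}$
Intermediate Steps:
$A{\left(K,O \right)} = -5 + O^{2}$ ($A{\left(K,O \right)} = O^{2} - 5 = -5 + O^{2}$)
$I{\left(l,s \right)} = 35 - \frac{s}{2}$ ($I{\left(l,s \right)} = - \frac{s - 70}{2} = - \frac{-70 + s}{2} = 35 - \frac{s}{2}$)
$H{\left(k \right)} = \sqrt{k} \left(-5 + k^{2}\right)$ ($H{\left(k \right)} = \left(-5 + k^{2}\right) \sqrt{k} = \sqrt{k} \left(-5 + k^{2}\right)$)
$D{\left(L \right)} = \left(L + \sqrt{-1 + L^{2}} \left(-5 + \left(-1 + L^{2}\right)^{2}\right)\right)^{2}$ ($D{\left(L \right)} = \left(\sqrt{L L - 1} \left(-5 + \left(L L - 1\right)^{2}\right) + L\right)^{2} = \left(\sqrt{L^{2} - 1} \left(-5 + \left(L^{2} - 1\right)^{2}\right) + L\right)^{2} = \left(\sqrt{-1 + L^{2}} \left(-5 + \left(-1 + L^{2}\right)^{2}\right) + L\right)^{2} = \left(L + \sqrt{-1 + L^{2}} \left(-5 + \left(-1 + L^{2}\right)^{2}\right)\right)^{2}$)
$I{\left(92,-117 \right)} + D{\left(136 \right)} = \left(35 - - \frac{117}{2}\right) + \left(136 + \sqrt{-1 + 136^{2}} \left(-5 + \left(-1 + 136^{2}\right)^{2}\right)\right)^{2} = \left(35 + \frac{117}{2}\right) + \left(136 + \sqrt{-1 + 18496} \left(-5 + \left(-1 + 18496\right)^{2}\right)\right)^{2} = \frac{187}{2} + \left(136 + \sqrt{18495} \left(-5 + 18495^{2}\right)\right)^{2} = \frac{187}{2} + \left(136 + 3 \sqrt{2055} \left(-5 + 342065025\right)\right)^{2} = \frac{187}{2} + \left(136 + 3 \sqrt{2055} \cdot 342065020\right)^{2} = \frac{187}{2} + \left(136 + 1026195060 \sqrt{2055}\right)^{2}$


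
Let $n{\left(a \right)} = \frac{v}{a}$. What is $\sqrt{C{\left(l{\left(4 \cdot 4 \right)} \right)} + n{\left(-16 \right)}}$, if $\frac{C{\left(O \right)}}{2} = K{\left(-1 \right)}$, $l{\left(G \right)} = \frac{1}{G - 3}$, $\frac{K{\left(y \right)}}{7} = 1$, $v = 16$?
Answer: $\sqrt{13} \approx 3.6056$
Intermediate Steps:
$K{\left(y \right)} = 7$ ($K{\left(y \right)} = 7 \cdot 1 = 7$)
$l{\left(G \right)} = \frac{1}{-3 + G}$
$n{\left(a \right)} = \frac{16}{a}$
$C{\left(O \right)} = 14$ ($C{\left(O \right)} = 2 \cdot 7 = 14$)
$\sqrt{C{\left(l{\left(4 \cdot 4 \right)} \right)} + n{\left(-16 \right)}} = \sqrt{14 + \frac{16}{-16}} = \sqrt{14 + 16 \left(- \frac{1}{16}\right)} = \sqrt{14 - 1} = \sqrt{13}$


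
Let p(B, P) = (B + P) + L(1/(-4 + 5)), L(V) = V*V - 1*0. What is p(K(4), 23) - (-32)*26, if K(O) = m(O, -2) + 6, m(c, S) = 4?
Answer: 866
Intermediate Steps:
L(V) = V² (L(V) = V² + 0 = V²)
K(O) = 10 (K(O) = 4 + 6 = 10)
p(B, P) = 1 + B + P (p(B, P) = (B + P) + (1/(-4 + 5))² = (B + P) + (1/1)² = (B + P) + 1² = (B + P) + 1 = 1 + B + P)
p(K(4), 23) - (-32)*26 = (1 + 10 + 23) - (-32)*26 = 34 - 1*(-832) = 34 + 832 = 866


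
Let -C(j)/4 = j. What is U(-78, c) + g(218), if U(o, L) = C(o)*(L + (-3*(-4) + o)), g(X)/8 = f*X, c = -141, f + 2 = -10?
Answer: -85512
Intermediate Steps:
f = -12 (f = -2 - 10 = -12)
C(j) = -4*j
g(X) = -96*X (g(X) = 8*(-12*X) = -96*X)
U(o, L) = -4*o*(12 + L + o) (U(o, L) = (-4*o)*(L + (-3*(-4) + o)) = (-4*o)*(L + (12 + o)) = (-4*o)*(12 + L + o) = -4*o*(12 + L + o))
U(-78, c) + g(218) = -4*(-78)*(12 - 141 - 78) - 96*218 = -4*(-78)*(-207) - 20928 = -64584 - 20928 = -85512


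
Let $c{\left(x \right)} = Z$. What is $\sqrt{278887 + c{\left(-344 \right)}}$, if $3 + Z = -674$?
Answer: $\sqrt{278210} \approx 527.46$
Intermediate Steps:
$Z = -677$ ($Z = -3 - 674 = -677$)
$c{\left(x \right)} = -677$
$\sqrt{278887 + c{\left(-344 \right)}} = \sqrt{278887 - 677} = \sqrt{278210}$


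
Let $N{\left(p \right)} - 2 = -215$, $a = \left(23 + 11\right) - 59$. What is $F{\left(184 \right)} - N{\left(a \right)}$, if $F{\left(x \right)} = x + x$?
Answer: $581$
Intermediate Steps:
$a = -25$ ($a = 34 - 59 = -25$)
$N{\left(p \right)} = -213$ ($N{\left(p \right)} = 2 - 215 = -213$)
$F{\left(x \right)} = 2 x$
$F{\left(184 \right)} - N{\left(a \right)} = 2 \cdot 184 - -213 = 368 + 213 = 581$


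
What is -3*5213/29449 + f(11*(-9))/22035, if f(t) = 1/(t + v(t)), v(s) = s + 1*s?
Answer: -102347822854/192725888355 ≈ -0.53105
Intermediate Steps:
v(s) = 2*s (v(s) = s + s = 2*s)
f(t) = 1/(3*t) (f(t) = 1/(t + 2*t) = 1/(3*t))
-3*5213/29449 + f(11*(-9))/22035 = -3*5213/29449 + (1/(3*((11*(-9)))))/22035 = -15639*1/29449 + ((⅓)/(-99))*(1/22035) = -15639/29449 + ((⅓)*(-1/99))*(1/22035) = -15639/29449 - 1/297*1/22035 = -15639/29449 - 1/6544395 = -102347822854/192725888355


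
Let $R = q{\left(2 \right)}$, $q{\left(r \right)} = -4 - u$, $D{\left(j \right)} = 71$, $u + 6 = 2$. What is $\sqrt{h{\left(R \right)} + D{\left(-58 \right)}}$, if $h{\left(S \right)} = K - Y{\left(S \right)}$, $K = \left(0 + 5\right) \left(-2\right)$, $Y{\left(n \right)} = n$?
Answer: $\sqrt{61} \approx 7.8102$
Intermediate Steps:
$u = -4$ ($u = -6 + 2 = -4$)
$q{\left(r \right)} = 0$ ($q{\left(r \right)} = -4 - -4 = -4 + 4 = 0$)
$R = 0$
$K = -10$ ($K = 5 \left(-2\right) = -10$)
$h{\left(S \right)} = -10 - S$
$\sqrt{h{\left(R \right)} + D{\left(-58 \right)}} = \sqrt{\left(-10 - 0\right) + 71} = \sqrt{\left(-10 + 0\right) + 71} = \sqrt{-10 + 71} = \sqrt{61}$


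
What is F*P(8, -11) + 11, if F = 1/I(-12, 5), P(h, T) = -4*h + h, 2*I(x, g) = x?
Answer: 15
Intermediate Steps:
I(x, g) = x/2
P(h, T) = -3*h
F = -⅙ (F = 1/((½)*(-12)) = 1/(-6) = -⅙ ≈ -0.16667)
F*P(8, -11) + 11 = -(-1)*8/2 + 11 = -⅙*(-24) + 11 = 4 + 11 = 15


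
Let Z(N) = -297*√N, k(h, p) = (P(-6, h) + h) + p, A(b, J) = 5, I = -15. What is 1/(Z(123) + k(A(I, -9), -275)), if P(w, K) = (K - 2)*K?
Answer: 85/3594894 - 33*√123/1198298 ≈ -0.00028178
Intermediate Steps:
P(w, K) = K*(-2 + K) (P(w, K) = (-2 + K)*K = K*(-2 + K))
k(h, p) = h + p + h*(-2 + h) (k(h, p) = (h*(-2 + h) + h) + p = (h + h*(-2 + h)) + p = h + p + h*(-2 + h))
1/(Z(123) + k(A(I, -9), -275)) = 1/(-297*√123 + (-275 + 5² - 1*5)) = 1/(-297*√123 + (-275 + 25 - 5)) = 1/(-297*√123 - 255) = 1/(-255 - 297*√123)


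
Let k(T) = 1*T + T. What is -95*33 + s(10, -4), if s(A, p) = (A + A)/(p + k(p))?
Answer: -9410/3 ≈ -3136.7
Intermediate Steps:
k(T) = 2*T (k(T) = T + T = 2*T)
s(A, p) = 2*A/(3*p) (s(A, p) = (A + A)/(p + 2*p) = (2*A)/((3*p)) = (2*A)*(1/(3*p)) = 2*A/(3*p))
-95*33 + s(10, -4) = -95*33 + (⅔)*10/(-4) = -3135 + (⅔)*10*(-¼) = -3135 - 5/3 = -9410/3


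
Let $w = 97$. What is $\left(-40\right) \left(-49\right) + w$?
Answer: $2057$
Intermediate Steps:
$\left(-40\right) \left(-49\right) + w = \left(-40\right) \left(-49\right) + 97 = 1960 + 97 = 2057$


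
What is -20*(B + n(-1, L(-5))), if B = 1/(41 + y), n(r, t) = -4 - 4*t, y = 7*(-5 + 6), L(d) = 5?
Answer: 5755/12 ≈ 479.58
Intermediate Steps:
y = 7 (y = 7*1 = 7)
B = 1/48 (B = 1/(41 + 7) = 1/48 ≈ 0.020833)
-20*(B + n(-1, L(-5))) = -20*(1/48 + (-4 - 4*5)) = -20*(1/48 + (-4 - 20)) = -20*(1/48 - 24) = -20*(-1151/48) = 5755/12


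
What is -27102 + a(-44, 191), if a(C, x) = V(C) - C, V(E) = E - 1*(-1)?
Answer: -27101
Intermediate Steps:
V(E) = 1 + E (V(E) = E + 1 = 1 + E)
a(C, x) = 1 (a(C, x) = (1 + C) - C = 1)
-27102 + a(-44, 191) = -27102 + 1 = -27101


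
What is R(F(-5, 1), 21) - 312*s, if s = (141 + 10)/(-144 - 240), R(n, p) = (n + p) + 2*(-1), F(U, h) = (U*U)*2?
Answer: 3067/16 ≈ 191.69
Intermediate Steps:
F(U, h) = 2*U² (F(U, h) = U²*2 = 2*U²)
R(n, p) = -2 + n + p (R(n, p) = (n + p) - 2 = -2 + n + p)
s = -151/384 (s = 151/(-384) = 151*(-1/384) = -151/384 ≈ -0.39323)
R(F(-5, 1), 21) - 312*s = (-2 + 2*(-5)² + 21) - 312*(-151/384) = (-2 + 2*25 + 21) + 1963/16 = (-2 + 50 + 21) + 1963/16 = 69 + 1963/16 = 3067/16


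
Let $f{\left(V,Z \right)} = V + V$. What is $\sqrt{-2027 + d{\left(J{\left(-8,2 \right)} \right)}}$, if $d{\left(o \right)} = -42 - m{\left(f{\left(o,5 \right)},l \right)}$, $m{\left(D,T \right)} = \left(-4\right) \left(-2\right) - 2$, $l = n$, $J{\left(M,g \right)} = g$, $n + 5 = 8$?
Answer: $5 i \sqrt{83} \approx 45.552 i$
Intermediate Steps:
$f{\left(V,Z \right)} = 2 V$
$n = 3$ ($n = -5 + 8 = 3$)
$l = 3$
$m{\left(D,T \right)} = 6$ ($m{\left(D,T \right)} = 8 - 2 = 6$)
$d{\left(o \right)} = -48$ ($d{\left(o \right)} = -42 - 6 = -48$)
$\sqrt{-2027 + d{\left(J{\left(-8,2 \right)} \right)}} = \sqrt{-2027 - 48} = \sqrt{-2075} = 5 i \sqrt{83}$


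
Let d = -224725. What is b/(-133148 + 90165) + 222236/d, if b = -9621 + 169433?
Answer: -45466121688/9659354675 ≈ -4.7070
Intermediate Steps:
b = 159812
b/(-133148 + 90165) + 222236/d = 159812/(-133148 + 90165) + 222236/(-224725) = 159812/(-42983) + 222236*(-1/224725) = 159812*(-1/42983) - 222236/224725 = -159812/42983 - 222236/224725 = -45466121688/9659354675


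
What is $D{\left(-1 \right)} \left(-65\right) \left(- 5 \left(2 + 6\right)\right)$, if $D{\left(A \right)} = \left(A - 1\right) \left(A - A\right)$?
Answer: $0$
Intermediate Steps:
$D{\left(A \right)} = 0$ ($D{\left(A \right)} = \left(-1 + A\right) 0 = 0$)
$D{\left(-1 \right)} \left(-65\right) \left(- 5 \left(2 + 6\right)\right) = 0 \left(-65\right) \left(- 5 \left(2 + 6\right)\right) = 0 \left(\left(-5\right) 8\right) = 0 \left(-40\right) = 0$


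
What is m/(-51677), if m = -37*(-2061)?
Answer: -76257/51677 ≈ -1.4756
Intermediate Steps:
m = 76257
m/(-51677) = 76257/(-51677) = 76257*(-1/51677) = -76257/51677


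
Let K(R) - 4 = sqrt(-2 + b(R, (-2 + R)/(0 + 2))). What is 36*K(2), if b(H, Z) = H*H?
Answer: 144 + 36*sqrt(2) ≈ 194.91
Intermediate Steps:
b(H, Z) = H**2
K(R) = 4 + sqrt(-2 + R**2)
36*K(2) = 36*(4 + sqrt(-2 + 2**2)) = 36*(4 + sqrt(-2 + 4)) = 36*(4 + sqrt(2)) = 144 + 36*sqrt(2)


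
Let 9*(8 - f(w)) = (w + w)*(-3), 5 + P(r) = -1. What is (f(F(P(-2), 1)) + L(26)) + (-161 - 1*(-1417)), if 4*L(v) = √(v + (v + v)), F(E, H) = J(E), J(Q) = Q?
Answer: 1260 + √78/4 ≈ 1262.2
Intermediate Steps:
P(r) = -6 (P(r) = -5 - 1 = -6)
F(E, H) = E
L(v) = √3*√v/4 (L(v) = √(v + (v + v))/4 = √(v + 2*v)/4 = √(3*v)/4 = (√3*√v)/4 = √3*√v/4)
f(w) = 8 + 2*w/3 (f(w) = 8 - (w + w)*(-3)/9 = 8 - 2*w*(-3)/9 = 8 - (-2)*w/3 = 8 + 2*w/3)
(f(F(P(-2), 1)) + L(26)) + (-161 - 1*(-1417)) = ((8 + (⅔)*(-6)) + √3*√26/4) + (-161 - 1*(-1417)) = ((8 - 4) + √78/4) + (-161 + 1417) = (4 + √78/4) + 1256 = 1260 + √78/4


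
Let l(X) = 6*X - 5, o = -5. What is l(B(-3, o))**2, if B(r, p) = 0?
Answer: 25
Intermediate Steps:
l(X) = -5 + 6*X
l(B(-3, o))**2 = (-5 + 6*0)**2 = (-5 + 0)**2 = (-5)**2 = 25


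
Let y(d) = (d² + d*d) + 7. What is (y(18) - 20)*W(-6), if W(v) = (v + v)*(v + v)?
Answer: 91440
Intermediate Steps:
W(v) = 4*v² (W(v) = (2*v)*(2*v) = 4*v²)
y(d) = 7 + 2*d² (y(d) = (d² + d²) + 7 = 2*d² + 7 = 7 + 2*d²)
(y(18) - 20)*W(-6) = ((7 + 2*18²) - 20)*(4*(-6)²) = ((7 + 2*324) - 20)*(4*36) = ((7 + 648) - 20)*144 = (655 - 20)*144 = 635*144 = 91440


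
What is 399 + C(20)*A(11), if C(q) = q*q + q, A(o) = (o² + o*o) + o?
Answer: 106659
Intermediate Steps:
A(o) = o + 2*o² (A(o) = (o² + o²) + o = 2*o² + o = o + 2*o²)
C(q) = q + q² (C(q) = q² + q = q + q²)
399 + C(20)*A(11) = 399 + (20*(1 + 20))*(11*(1 + 2*11)) = 399 + (20*21)*(11*(1 + 22)) = 399 + 420*(11*23) = 399 + 420*253 = 399 + 106260 = 106659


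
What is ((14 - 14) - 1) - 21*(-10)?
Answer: 209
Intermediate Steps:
((14 - 14) - 1) - 21*(-10) = (0 - 1) + 210 = -1 + 210 = 209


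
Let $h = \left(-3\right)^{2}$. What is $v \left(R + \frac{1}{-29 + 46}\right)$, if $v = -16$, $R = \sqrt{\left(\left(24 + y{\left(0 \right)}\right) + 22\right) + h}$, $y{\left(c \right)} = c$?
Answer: $- \frac{16}{17} - 16 \sqrt{55} \approx -119.6$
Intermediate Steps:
$h = 9$
$R = \sqrt{55}$ ($R = \sqrt{\left(\left(24 + 0\right) + 22\right) + 9} = \sqrt{\left(24 + 22\right) + 9} = \sqrt{46 + 9} = \sqrt{55} \approx 7.4162$)
$v \left(R + \frac{1}{-29 + 46}\right) = - 16 \left(\sqrt{55} + \frac{1}{-29 + 46}\right) = - 16 \left(\sqrt{55} + \frac{1}{17}\right) = - 16 \left(\frac{1}{17} + \sqrt{55}\right) = - \frac{16}{17} - 16 \sqrt{55}$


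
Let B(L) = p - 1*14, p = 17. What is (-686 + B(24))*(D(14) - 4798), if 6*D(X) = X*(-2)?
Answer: 9840664/3 ≈ 3.2802e+6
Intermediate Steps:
B(L) = 3 (B(L) = 17 - 1*14 = 17 - 14 = 3)
D(X) = -X/3 (D(X) = (X*(-2))/6 = (-2*X)/6 = -X/3)
(-686 + B(24))*(D(14) - 4798) = (-686 + 3)*(-1/3*14 - 4798) = -683*(-14/3 - 4798) = -683*(-14408/3) = 9840664/3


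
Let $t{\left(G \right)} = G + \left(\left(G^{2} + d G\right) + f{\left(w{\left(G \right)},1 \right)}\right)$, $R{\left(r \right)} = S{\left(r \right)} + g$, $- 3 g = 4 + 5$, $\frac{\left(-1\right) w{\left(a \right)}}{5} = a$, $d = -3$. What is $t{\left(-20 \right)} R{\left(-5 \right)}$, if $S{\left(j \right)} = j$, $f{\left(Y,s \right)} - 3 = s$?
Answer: $-3552$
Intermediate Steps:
$w{\left(a \right)} = - 5 a$
$f{\left(Y,s \right)} = 3 + s$
$g = -3$ ($g = - \frac{4 + 5}{3} = \left(- \frac{1}{3}\right) 9 = -3$)
$R{\left(r \right)} = -3 + r$ ($R{\left(r \right)} = r - 3 = -3 + r$)
$t{\left(G \right)} = 4 + G^{2} - 2 G$ ($t{\left(G \right)} = G + \left(\left(G^{2} - 3 G\right) + \left(3 + 1\right)\right) = G + \left(\left(G^{2} - 3 G\right) + 4\right) = G + \left(4 + G^{2} - 3 G\right) = 4 + G^{2} - 2 G$)
$t{\left(-20 \right)} R{\left(-5 \right)} = \left(4 + \left(-20\right)^{2} - -40\right) \left(-3 - 5\right) = \left(4 + 400 + 40\right) \left(-8\right) = 444 \left(-8\right) = -3552$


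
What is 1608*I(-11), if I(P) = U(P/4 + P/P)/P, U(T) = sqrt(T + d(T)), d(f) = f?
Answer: -804*I*sqrt(14)/11 ≈ -273.48*I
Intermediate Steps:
U(T) = sqrt(2)*sqrt(T) (U(T) = sqrt(T + T) = sqrt(2*T) = sqrt(2)*sqrt(T))
I(P) = sqrt(2)*sqrt(1 + P/4)/P (I(P) = (sqrt(2)*sqrt(P/4 + P/P))/P = (sqrt(2)*sqrt(P*(1/4) + 1))/P = (sqrt(2)*sqrt(P/4 + 1))/P = (sqrt(2)*sqrt(1 + P/4))/P = sqrt(2)*sqrt(1 + P/4)/P)
1608*I(-11) = 1608*((1/2)*sqrt(8 + 2*(-11))/(-11)) = 1608*((1/2)*(-1/11)*sqrt(8 - 22)) = 1608*((1/2)*(-1/11)*sqrt(-14)) = 1608*((1/2)*(-1/11)*(I*sqrt(14))) = 1608*(-I*sqrt(14)/22) = -804*I*sqrt(14)/11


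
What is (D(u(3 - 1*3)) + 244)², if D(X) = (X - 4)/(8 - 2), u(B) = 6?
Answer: 537289/9 ≈ 59699.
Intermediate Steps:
D(X) = -⅔ + X/6 (D(X) = (-4 + X)/6 = (-4 + X)*(⅙) = -⅔ + X/6)
(D(u(3 - 1*3)) + 244)² = ((-⅔ + (⅙)*6) + 244)² = ((-⅔ + 1) + 244)² = (⅓ + 244)² = (733/3)² = 537289/9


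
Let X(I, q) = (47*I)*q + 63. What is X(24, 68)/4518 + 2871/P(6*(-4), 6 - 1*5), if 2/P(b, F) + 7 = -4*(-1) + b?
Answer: -29172356/753 ≈ -38742.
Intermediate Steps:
X(I, q) = 63 + 47*I*q (X(I, q) = 47*I*q + 63 = 63 + 47*I*q)
P(b, F) = 2/(-3 + b) (P(b, F) = 2/(-7 + (-4*(-1) + b)) = 2/(-7 + (4 + b)) = 2/(-3 + b))
X(24, 68)/4518 + 2871/P(6*(-4), 6 - 1*5) = (63 + 47*24*68)/4518 + 2871/((2/(-3 + 6*(-4)))) = (63 + 76704)*(1/4518) + 2871/((2/(-3 - 24))) = 76767*(1/4518) + 2871/((2/(-27))) = 25589/1506 + 2871/((2*(-1/27))) = 25589/1506 + 2871/(-2/27) = 25589/1506 + 2871*(-27/2) = 25589/1506 - 77517/2 = -29172356/753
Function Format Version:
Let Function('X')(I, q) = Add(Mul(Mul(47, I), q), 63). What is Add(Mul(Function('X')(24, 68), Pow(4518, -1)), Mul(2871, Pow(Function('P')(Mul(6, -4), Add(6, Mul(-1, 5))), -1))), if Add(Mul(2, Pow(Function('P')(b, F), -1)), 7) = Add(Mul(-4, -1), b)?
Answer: Rational(-29172356, 753) ≈ -38742.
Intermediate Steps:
Function('X')(I, q) = Add(63, Mul(47, I, q)) (Function('X')(I, q) = Add(Mul(47, I, q), 63) = Add(63, Mul(47, I, q)))
Function('P')(b, F) = Mul(2, Pow(Add(-3, b), -1)) (Function('P')(b, F) = Mul(2, Pow(Add(-7, Add(Mul(-4, -1), b)), -1)) = Mul(2, Pow(Add(-7, Add(4, b)), -1)) = Mul(2, Pow(Add(-3, b), -1)))
Add(Mul(Function('X')(24, 68), Pow(4518, -1)), Mul(2871, Pow(Function('P')(Mul(6, -4), Add(6, Mul(-1, 5))), -1))) = Add(Mul(Add(63, Mul(47, 24, 68)), Pow(4518, -1)), Mul(2871, Pow(Mul(2, Pow(Add(-3, Mul(6, -4)), -1)), -1))) = Add(Mul(Add(63, 76704), Rational(1, 4518)), Mul(2871, Pow(Mul(2, Pow(Add(-3, -24), -1)), -1))) = Add(Mul(76767, Rational(1, 4518)), Mul(2871, Pow(Mul(2, Pow(-27, -1)), -1))) = Add(Rational(25589, 1506), Mul(2871, Pow(Mul(2, Rational(-1, 27)), -1))) = Add(Rational(25589, 1506), Mul(2871, Pow(Rational(-2, 27), -1))) = Add(Rational(25589, 1506), Mul(2871, Rational(-27, 2))) = Add(Rational(25589, 1506), Rational(-77517, 2)) = Rational(-29172356, 753)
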